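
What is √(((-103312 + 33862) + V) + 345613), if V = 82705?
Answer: 2*√89717 ≈ 599.06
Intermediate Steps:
√(((-103312 + 33862) + V) + 345613) = √(((-103312 + 33862) + 82705) + 345613) = √((-69450 + 82705) + 345613) = √(13255 + 345613) = √358868 = 2*√89717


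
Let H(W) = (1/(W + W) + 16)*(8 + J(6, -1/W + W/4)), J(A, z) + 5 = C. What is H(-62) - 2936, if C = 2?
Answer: -354149/124 ≈ -2856.0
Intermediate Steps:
J(A, z) = -3 (J(A, z) = -5 + 2 = -3)
H(W) = 80 + 5/(2*W) (H(W) = (1/(W + W) + 16)*(8 - 3) = (1/(2*W) + 16)*5 = (16 + 1/(2*W))*5 = 80 + 5/(2*W))
H(-62) - 2936 = (80 + (5/2)/(-62)) - 2936 = (80 + (5/2)*(-1/62)) - 2936 = (80 - 5/124) - 2936 = 9915/124 - 2936 = -354149/124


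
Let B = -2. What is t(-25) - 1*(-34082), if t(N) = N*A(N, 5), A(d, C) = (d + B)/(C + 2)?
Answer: 239249/7 ≈ 34178.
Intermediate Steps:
A(d, C) = (-2 + d)/(2 + C) (A(d, C) = (d - 2)/(C + 2) = (-2 + d)/(2 + C))
t(N) = N*(-2/7 + N/7) (t(N) = N*((-2 + N)/(2 + 5)) = N*((-2 + N)/7) = N*(-2/7 + N/7))
t(-25) - 1*(-34082) = (⅐)*(-25)*(-2 - 25) - 1*(-34082) = (⅐)*(-25)*(-27) + 34082 = 675/7 + 34082 = 239249/7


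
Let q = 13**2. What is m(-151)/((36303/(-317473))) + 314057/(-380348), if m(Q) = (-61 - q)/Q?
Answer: -29494133640841/2084973790044 ≈ -14.146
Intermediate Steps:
q = 169
m(Q) = -230/Q (m(Q) = (-61 - 1*169)/Q = (-61 - 169)/Q = -230/Q)
m(-151)/((36303/(-317473))) + 314057/(-380348) = (-230/(-151))/((36303/(-317473))) + 314057/(-380348) = (-230*(-1/151))/((36303*(-1/317473))) + 314057*(-1/380348) = 230/(151*(-36303/317473)) - 314057/380348 = (230/151)*(-317473/36303) - 314057/380348 = -73018790/5481753 - 314057/380348 = -29494133640841/2084973790044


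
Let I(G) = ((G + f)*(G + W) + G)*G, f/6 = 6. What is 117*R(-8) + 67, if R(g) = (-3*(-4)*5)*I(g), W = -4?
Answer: 19319107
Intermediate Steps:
f = 36 (f = 6*6 = 36)
I(G) = G*(G + (-4 + G)*(36 + G)) (I(G) = ((G + 36)*(G - 4) + G)*G = ((36 + G)*(-4 + G) + G)*G = ((-4 + G)*(36 + G) + G)*G = (G + (-4 + G)*(36 + G))*G = G*(G + (-4 + G)*(36 + G)))
R(g) = 60*g*(-144 + g**2 + 33*g) (R(g) = (-3*(-4)*5)*(g*(-144 + g**2 + 33*g)) = (12*5)*(g*(-144 + g**2 + 33*g)) = 60*(g*(-144 + g**2 + 33*g)) = 60*g*(-144 + g**2 + 33*g))
117*R(-8) + 67 = 117*(60*(-8)*(-144 + (-8)**2 + 33*(-8))) + 67 = 117*(60*(-8)*(-144 + 64 - 264)) + 67 = 117*(60*(-8)*(-344)) + 67 = 117*165120 + 67 = 19319040 + 67 = 19319107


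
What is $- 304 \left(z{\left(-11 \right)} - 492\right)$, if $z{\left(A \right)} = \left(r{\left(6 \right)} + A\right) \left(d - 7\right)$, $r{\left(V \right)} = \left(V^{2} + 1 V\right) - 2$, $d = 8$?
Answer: $140752$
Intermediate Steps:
$r{\left(V \right)} = -2 + V + V^{2}$ ($r{\left(V \right)} = \left(V^{2} + V\right) - 2 = \left(V + V^{2}\right) - 2 = -2 + V + V^{2}$)
$z{\left(A \right)} = 40 + A$ ($z{\left(A \right)} = \left(\left(-2 + 6 + 6^{2}\right) + A\right) \left(8 - 7\right) = \left(\left(-2 + 6 + 36\right) + A\right) 1 = \left(40 + A\right) 1 = 40 + A$)
$- 304 \left(z{\left(-11 \right)} - 492\right) = - 304 \left(\left(40 - 11\right) - 492\right) = - 304 \left(29 - 492\right) = \left(-304\right) \left(-463\right) = 140752$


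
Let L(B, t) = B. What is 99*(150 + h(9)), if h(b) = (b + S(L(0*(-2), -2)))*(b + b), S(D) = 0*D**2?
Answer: 30888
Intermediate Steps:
S(D) = 0
h(b) = 2*b**2 (h(b) = (b + 0)*(b + b) = b*(2*b) = 2*b**2)
99*(150 + h(9)) = 99*(150 + 2*9**2) = 99*(150 + 2*81) = 99*(150 + 162) = 99*312 = 30888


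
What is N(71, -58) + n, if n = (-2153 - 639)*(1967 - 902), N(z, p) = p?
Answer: -2973538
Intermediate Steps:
n = -2973480 (n = -2792*1065 = -2973480)
N(71, -58) + n = -58 - 2973480 = -2973538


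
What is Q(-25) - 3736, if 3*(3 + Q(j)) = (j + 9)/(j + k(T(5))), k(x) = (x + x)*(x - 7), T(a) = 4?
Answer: -549617/147 ≈ -3738.9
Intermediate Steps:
k(x) = 2*x*(-7 + x) (k(x) = (2*x)*(-7 + x) = 2*x*(-7 + x))
Q(j) = -3 + (9 + j)/(3*(-24 + j)) (Q(j) = -3 + ((j + 9)/(j + 2*4*(-7 + 4)))/3 = -3 + ((9 + j)/(j + 2*4*(-3)))/3 = -3 + ((9 + j)/(j - 24))/3 = -3 + ((9 + j)/(-24 + j))/3 = -3 + (9 + j)/(3*(-24 + j)))
Q(-25) - 3736 = (225 - 8*(-25))/(3*(-24 - 25)) - 3736 = (⅓)*(225 + 200)/(-49) - 3736 = (⅓)*(-1/49)*425 - 3736 = -425/147 - 3736 = -549617/147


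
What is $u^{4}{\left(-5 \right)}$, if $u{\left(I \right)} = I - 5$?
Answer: $10000$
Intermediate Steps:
$u{\left(I \right)} = -5 + I$
$u^{4}{\left(-5 \right)} = \left(-5 - 5\right)^{4} = \left(-10\right)^{4} = 10000$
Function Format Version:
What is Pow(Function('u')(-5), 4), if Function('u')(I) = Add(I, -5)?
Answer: 10000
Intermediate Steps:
Function('u')(I) = Add(-5, I)
Pow(Function('u')(-5), 4) = Pow(Add(-5, -5), 4) = Pow(-10, 4) = 10000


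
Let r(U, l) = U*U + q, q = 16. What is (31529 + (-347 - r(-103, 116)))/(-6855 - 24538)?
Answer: -20557/31393 ≈ -0.65483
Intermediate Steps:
r(U, l) = 16 + U² (r(U, l) = U*U + 16 = U² + 16 = 16 + U²)
(31529 + (-347 - r(-103, 116)))/(-6855 - 24538) = (31529 + (-347 - (16 + (-103)²)))/(-6855 - 24538) = (31529 + (-347 - (16 + 10609)))/(-31393) = (31529 + (-347 - 1*10625))*(-1/31393) = (31529 + (-347 - 10625))*(-1/31393) = (31529 - 10972)*(-1/31393) = 20557*(-1/31393) = -20557/31393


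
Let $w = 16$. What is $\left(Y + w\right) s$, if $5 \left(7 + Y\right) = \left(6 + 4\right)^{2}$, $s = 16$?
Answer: $464$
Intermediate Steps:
$Y = 13$ ($Y = -7 + \frac{\left(6 + 4\right)^{2}}{5} = -7 + \frac{10^{2}}{5} = -7 + \frac{1}{5} \cdot 100 = -7 + 20 = 13$)
$\left(Y + w\right) s = \left(13 + 16\right) 16 = 29 \cdot 16 = 464$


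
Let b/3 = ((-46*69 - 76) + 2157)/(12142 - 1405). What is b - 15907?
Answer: -56932246/3579 ≈ -15907.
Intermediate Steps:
b = -1093/3579 (b = 3*(((-46*69 - 76) + 2157)/(12142 - 1405)) = 3*(((-3174 - 76) + 2157)/10737) = 3*((-3250 + 2157)*(1/10737)) = 3*(-1093*1/10737) = 3*(-1093/10737) = -1093/3579 ≈ -0.30539)
b - 15907 = -1093/3579 - 15907 = -56932246/3579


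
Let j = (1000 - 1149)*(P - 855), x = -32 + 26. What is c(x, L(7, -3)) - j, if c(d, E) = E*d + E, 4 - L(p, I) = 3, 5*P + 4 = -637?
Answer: -732509/5 ≈ -1.4650e+5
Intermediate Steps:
P = -641/5 (P = -⅘ + (⅕)*(-637) = -⅘ - 637/5 = -641/5 ≈ -128.20)
L(p, I) = 1 (L(p, I) = 4 - 1*3 = 4 - 3 = 1)
x = -6
c(d, E) = E + E*d
j = 732484/5 (j = (1000 - 1149)*(-641/5 - 855) = -149*(-4916/5) = 732484/5 ≈ 1.4650e+5)
c(x, L(7, -3)) - j = 1*(1 - 6) - 1*732484/5 = 1*(-5) - 732484/5 = -5 - 732484/5 = -732509/5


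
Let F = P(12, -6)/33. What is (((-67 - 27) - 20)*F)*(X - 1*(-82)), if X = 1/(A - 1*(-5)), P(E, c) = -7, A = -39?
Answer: 370671/187 ≈ 1982.2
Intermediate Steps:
F = -7/33 ≈ -0.21212
X = -1/34 (X = 1/(-39 - 1*(-5)) = 1/(-39 + 5) = 1/(-34) = -1/34 ≈ -0.029412)
(((-67 - 27) - 20)*F)*(X - 1*(-82)) = (((-67 - 27) - 20)*(-7/33))*(-1/34 - 1*(-82)) = ((-94 - 20)*(-7/33))*(-1/34 + 82) = -114*(-7/33)*(2787/34) = (266/11)*(2787/34) = 370671/187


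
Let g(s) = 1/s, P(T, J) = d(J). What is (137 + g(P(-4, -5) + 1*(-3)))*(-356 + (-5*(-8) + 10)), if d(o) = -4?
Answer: -293148/7 ≈ -41878.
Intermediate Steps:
P(T, J) = -4
g(s) = 1/s
(137 + g(P(-4, -5) + 1*(-3)))*(-356 + (-5*(-8) + 10)) = (137 + 1/(-4 + 1*(-3)))*(-356 + (-5*(-8) + 10)) = (137 + 1/(-4 - 3))*(-356 + (40 + 10)) = (137 + 1/(-7))*(-356 + 50) = (137 - 1/7)*(-306) = (958/7)*(-306) = -293148/7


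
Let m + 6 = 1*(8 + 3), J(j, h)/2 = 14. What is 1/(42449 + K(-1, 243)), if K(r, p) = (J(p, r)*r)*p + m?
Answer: 1/35650 ≈ 2.8051e-5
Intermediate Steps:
J(j, h) = 28 (J(j, h) = 2*14 = 28)
m = 5 (m = -6 + 1*(8 + 3) = -6 + 1*11 = -6 + 11 = 5)
K(r, p) = 5 + 28*p*r (K(r, p) = (28*r)*p + 5 = 28*p*r + 5 = 5 + 28*p*r)
1/(42449 + K(-1, 243)) = 1/(42449 + (5 + 28*243*(-1))) = 1/(42449 + (5 - 6804)) = 1/(42449 - 6799) = 1/35650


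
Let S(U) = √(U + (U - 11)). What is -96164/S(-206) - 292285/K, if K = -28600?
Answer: 58457/5720 + 96164*I*√47/141 ≈ 10.22 + 4675.7*I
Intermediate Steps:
S(U) = √(-11 + 2*U) (S(U) = √(U + (-11 + U)) = √(-11 + 2*U))
-96164/S(-206) - 292285/K = -96164/√(-11 + 2*(-206)) - 292285/(-28600) = -96164/√(-11 - 412) - 292285*(-1/28600) = -96164*(-I*√47/141) + 58457/5720 = -(-96164)*I*√47/141 + 58457/5720 = 96164*I*√47/141 + 58457/5720 = 58457/5720 + 96164*I*√47/141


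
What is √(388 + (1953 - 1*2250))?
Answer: √91 ≈ 9.5394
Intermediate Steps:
√(388 + (1953 - 1*2250)) = √(388 + (1953 - 2250)) = √(388 - 297) = √91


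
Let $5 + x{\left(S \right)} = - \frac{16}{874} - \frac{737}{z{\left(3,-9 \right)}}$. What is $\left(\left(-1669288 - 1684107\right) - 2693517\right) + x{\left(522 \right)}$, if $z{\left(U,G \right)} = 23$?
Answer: $- \frac{2642516740}{437} \approx -6.047 \cdot 10^{6}$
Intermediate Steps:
$x{\left(S \right)} = - \frac{16196}{437}$ ($x{\left(S \right)} = -5 - \left(\frac{8}{437} + \frac{737}{23}\right) = -5 - \frac{14011}{437} = - \frac{16196}{437}$)
$\left(\left(-1669288 - 1684107\right) - 2693517\right) + x{\left(522 \right)} = \left(\left(-1669288 - 1684107\right) - 2693517\right) - \frac{16196}{437} = \left(-3353395 - 2693517\right) - \frac{16196}{437} = -6046912 - \frac{16196}{437} = - \frac{2642516740}{437}$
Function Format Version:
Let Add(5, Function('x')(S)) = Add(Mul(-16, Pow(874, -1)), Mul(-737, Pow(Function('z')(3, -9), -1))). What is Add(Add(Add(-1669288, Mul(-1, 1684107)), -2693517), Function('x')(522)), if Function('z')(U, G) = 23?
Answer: Rational(-2642516740, 437) ≈ -6.0470e+6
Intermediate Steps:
Function('x')(S) = Rational(-16196, 437) (Function('x')(S) = Add(-5, Add(Mul(-16, Pow(874, -1)), Mul(-737, Pow(23, -1)))) = Add(-5, Add(Mul(-16, Rational(1, 874)), Mul(-737, Rational(1, 23)))) = Add(-5, Add(Rational(-8, 437), Rational(-737, 23))) = Add(-5, Rational(-14011, 437)) = Rational(-16196, 437))
Add(Add(Add(-1669288, Mul(-1, 1684107)), -2693517), Function('x')(522)) = Add(Add(Add(-1669288, Mul(-1, 1684107)), -2693517), Rational(-16196, 437)) = Add(Add(Add(-1669288, -1684107), -2693517), Rational(-16196, 437)) = Add(Add(-3353395, -2693517), Rational(-16196, 437)) = Add(-6046912, Rational(-16196, 437)) = Rational(-2642516740, 437)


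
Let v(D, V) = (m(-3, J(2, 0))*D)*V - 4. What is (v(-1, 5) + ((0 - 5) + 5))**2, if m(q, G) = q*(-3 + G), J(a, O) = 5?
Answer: 676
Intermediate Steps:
v(D, V) = -4 - 6*D*V (v(D, V) = ((-3*(-3 + 5))*D)*V - 4 = ((-3*2)*D)*V - 4 = (-6*D)*V - 4 = -6*D*V - 4 = -4 - 6*D*V)
(v(-1, 5) + ((0 - 5) + 5))**2 = ((-4 - 6*(-1)*5) + ((0 - 5) + 5))**2 = ((-4 + 30) + (-5 + 5))**2 = (26 + 0)**2 = 26**2 = 676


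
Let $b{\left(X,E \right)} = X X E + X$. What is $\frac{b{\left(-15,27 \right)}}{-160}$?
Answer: $- \frac{303}{8} \approx -37.875$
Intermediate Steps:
$b{\left(X,E \right)} = X + E X^{2}$ ($b{\left(X,E \right)} = X^{2} E + X = E X^{2} + X = X + E X^{2}$)
$\frac{b{\left(-15,27 \right)}}{-160} = \frac{\left(-15\right) \left(1 + 27 \left(-15\right)\right)}{-160} = - 15 \left(1 - 405\right) \left(- \frac{1}{160}\right) = \left(-15\right) \left(-404\right) \left(- \frac{1}{160}\right) = 6060 \left(- \frac{1}{160}\right) = - \frac{303}{8}$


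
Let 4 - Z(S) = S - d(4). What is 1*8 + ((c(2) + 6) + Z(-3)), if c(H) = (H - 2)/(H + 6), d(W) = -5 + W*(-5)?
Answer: -4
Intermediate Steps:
d(W) = -5 - 5*W
Z(S) = -21 - S (Z(S) = 4 - (S - (-5 - 5*4)) = 4 - (S - (-5 - 20)) = 4 - (S - 1*(-25)) = 4 - (S + 25) = 4 - (25 + S) = 4 + (-25 - S) = -21 - S)
c(H) = (-2 + H)/(6 + H)
1*8 + ((c(2) + 6) + Z(-3)) = 1*8 + (((-2 + 2)/(6 + 2) + 6) + (-21 - 1*(-3))) = 8 + ((0/8 + 6) + (-21 + 3)) = 8 + (((⅛)*0 + 6) - 18) = 8 + ((0 + 6) - 18) = 8 + (6 - 18) = 8 - 12 = -4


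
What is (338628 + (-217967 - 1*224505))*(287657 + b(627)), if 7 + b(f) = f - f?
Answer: -29870726600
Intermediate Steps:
b(f) = -7 (b(f) = -7 + (f - f) = -7 + 0 = -7)
(338628 + (-217967 - 1*224505))*(287657 + b(627)) = (338628 + (-217967 - 1*224505))*(287657 - 7) = (338628 + (-217967 - 224505))*287650 = (338628 - 442472)*287650 = -103844*287650 = -29870726600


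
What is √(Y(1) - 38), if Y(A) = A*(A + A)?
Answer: 6*I ≈ 6.0*I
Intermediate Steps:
Y(A) = 2*A² (Y(A) = A*(2*A) = 2*A²)
√(Y(1) - 38) = √(2*1² - 38) = √(2*1 - 38) = √(2 - 38) = √(-36) = 6*I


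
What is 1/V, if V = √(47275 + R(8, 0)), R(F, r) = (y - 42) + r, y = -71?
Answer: √47162/47162 ≈ 0.0046047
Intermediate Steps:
R(F, r) = -113 + r (R(F, r) = (-71 - 42) + r = -113 + r)
V = √47162 (V = √(47275 + (-113 + 0)) = √(47275 - 113) = √47162 ≈ 217.17)
1/V = 1/(√47162) = √47162/47162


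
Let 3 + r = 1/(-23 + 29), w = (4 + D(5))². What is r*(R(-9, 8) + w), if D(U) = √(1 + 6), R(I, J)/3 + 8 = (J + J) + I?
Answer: -170/3 - 68*√7/3 ≈ -116.64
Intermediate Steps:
R(I, J) = -24 + 3*I + 6*J (R(I, J) = -24 + 3*((J + J) + I) = -24 + 3*(2*J + I) = -24 + 3*(I + 2*J) = -24 + (3*I + 6*J) = -24 + 3*I + 6*J)
D(U) = √7
w = (4 + √7)² ≈ 44.166
r = -17/6 (r = -3 + 1/(-23 + 29) = -3 + 1/6 = -3 + ⅙ = -17/6 ≈ -2.8333)
r*(R(-9, 8) + w) = -17*((-24 + 3*(-9) + 6*8) + (4 + √7)²)/6 = -17*((-24 - 27 + 48) + (4 + √7)²)/6 = -17*(-3 + (4 + √7)²)/6 = 17/2 - 17*(4 + √7)²/6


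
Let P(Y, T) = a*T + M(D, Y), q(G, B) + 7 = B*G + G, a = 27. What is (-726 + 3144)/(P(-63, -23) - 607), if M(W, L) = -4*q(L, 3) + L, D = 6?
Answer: -806/85 ≈ -9.4823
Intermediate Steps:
q(G, B) = -7 + G + B*G (q(G, B) = -7 + (B*G + G) = -7 + (G + B*G) = -7 + G + B*G)
M(W, L) = 28 - 15*L (M(W, L) = -4*(-7 + L + 3*L) + L = -4*(-7 + 4*L) + L = (28 - 16*L) + L = 28 - 15*L)
P(Y, T) = 28 - 15*Y + 27*T (P(Y, T) = 27*T + (28 - 15*Y) = 28 - 15*Y + 27*T)
(-726 + 3144)/(P(-63, -23) - 607) = (-726 + 3144)/((28 - 15*(-63) + 27*(-23)) - 607) = 2418/((28 + 945 - 621) - 607) = 2418/(352 - 607) = 2418/(-255) = 2418*(-1/255) = -806/85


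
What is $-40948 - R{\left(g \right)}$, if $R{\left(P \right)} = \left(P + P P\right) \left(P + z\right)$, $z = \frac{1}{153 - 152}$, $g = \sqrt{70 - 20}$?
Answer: $-41048 - 255 \sqrt{2} \approx -41409.0$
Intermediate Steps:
$g = 5 \sqrt{2}$ ($g = \sqrt{50} = 5 \sqrt{2} \approx 7.0711$)
$z = 1$ ($z = 1^{-1} = 1$)
$R{\left(P \right)} = \left(1 + P\right) \left(P + P^{2}\right)$ ($R{\left(P \right)} = \left(P + P P\right) \left(P + 1\right) = \left(P + P^{2}\right) \left(1 + P\right) = \left(1 + P\right) \left(P + P^{2}\right)$)
$-40948 - R{\left(g \right)} = -40948 - 5 \sqrt{2} \left(1 + \left(5 \sqrt{2}\right)^{2} + 2 \cdot 5 \sqrt{2}\right) = -40948 - 5 \sqrt{2} \left(1 + 50 + 10 \sqrt{2}\right) = -40948 - 5 \sqrt{2} \left(51 + 10 \sqrt{2}\right)$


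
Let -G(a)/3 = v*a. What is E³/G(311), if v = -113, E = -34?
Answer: -39304/105429 ≈ -0.37280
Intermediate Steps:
G(a) = 339*a (G(a) = -(-339)*a = 339*a)
E³/G(311) = (-34)³/((339*311)) = -39304/105429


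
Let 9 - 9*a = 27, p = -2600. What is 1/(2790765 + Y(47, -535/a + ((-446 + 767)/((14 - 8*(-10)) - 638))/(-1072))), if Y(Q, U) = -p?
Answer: 1/2793365 ≈ 3.5799e-7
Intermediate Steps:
a = -2 (a = 1 - ⅑*27 = 1 - 3 = -2)
Y(Q, U) = 2600 (Y(Q, U) = -1*(-2600) = 2600)
1/(2790765 + Y(47, -535/a + ((-446 + 767)/((14 - 8*(-10)) - 638))/(-1072))) = 1/(2790765 + 2600) = 1/2793365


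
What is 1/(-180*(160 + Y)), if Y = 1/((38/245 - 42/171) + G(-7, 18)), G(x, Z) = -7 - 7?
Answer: -98387/2832288750 ≈ -3.4738e-5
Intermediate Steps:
G(x, Z) = -14
Y = -13965/196774 (Y = 1/((38/245 - 42/171) - 14) = 1/((38*(1/245) - 42*1/171) - 14) = 1/((38/245 - 14/57) - 14) = 1/(-1264/13965 - 14) = 1/(-196774/13965) = -13965/196774 ≈ -0.070970)
1/(-180*(160 + Y)) = 1/(-180*(160 - 13965/196774)) = 1/(-180*31469875/196774) = 1/(-2832288750/98387) = -98387/2832288750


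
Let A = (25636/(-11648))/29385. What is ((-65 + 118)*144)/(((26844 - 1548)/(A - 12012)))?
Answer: -4190490970769/1156280160 ≈ -3624.1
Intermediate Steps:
A = -493/6582240 (A = (25636*(-1/11648))*(1/29385) = -493/224*1/29385 = -493/6582240 ≈ -7.4898e-5)
((-65 + 118)*144)/(((26844 - 1548)/(A - 12012))) = ((-65 + 118)*144)/(((26844 - 1548)/(-493/6582240 - 12012))) = (53*144)/((25296/(-79065867373/6582240))) = 7632/((25296*(-6582240/79065867373))) = 7632/(-166504343040/79065867373) = 7632*(-79065867373/166504343040) = -4190490970769/1156280160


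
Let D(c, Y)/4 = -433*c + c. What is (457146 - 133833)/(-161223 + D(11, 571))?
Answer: -107771/60077 ≈ -1.7939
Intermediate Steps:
D(c, Y) = -1728*c (D(c, Y) = 4*(-433*c + c) = 4*(-432*c) = -1728*c)
(457146 - 133833)/(-161223 + D(11, 571)) = (457146 - 133833)/(-161223 - 1728*11) = 323313/(-161223 - 19008) = 323313/(-180231) = 323313*(-1/180231) = -107771/60077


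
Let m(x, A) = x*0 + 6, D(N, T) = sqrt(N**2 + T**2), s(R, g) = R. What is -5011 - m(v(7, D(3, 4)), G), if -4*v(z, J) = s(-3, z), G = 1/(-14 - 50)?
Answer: -5017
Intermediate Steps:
G = -1/64 (G = 1/(-64) = -1/64 ≈ -0.015625)
v(z, J) = 3/4 (v(z, J) = -1/4*(-3) = 3/4)
m(x, A) = 6 (m(x, A) = 0 + 6 = 6)
-5011 - m(v(7, D(3, 4)), G) = -5011 - 1*6 = -5011 - 6 = -5017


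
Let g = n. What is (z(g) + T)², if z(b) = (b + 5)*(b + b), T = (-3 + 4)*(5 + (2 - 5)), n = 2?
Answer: 900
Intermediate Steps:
g = 2
T = 2 (T = 1*(5 - 3) = 1*2 = 2)
z(b) = 2*b*(5 + b) (z(b) = (5 + b)*(2*b) = 2*b*(5 + b))
(z(g) + T)² = (2*2*(5 + 2) + 2)² = (2*2*7 + 2)² = (28 + 2)² = 30² = 900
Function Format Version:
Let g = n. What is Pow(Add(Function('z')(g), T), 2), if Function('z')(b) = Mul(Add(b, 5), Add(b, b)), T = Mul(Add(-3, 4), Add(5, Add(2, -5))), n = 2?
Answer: 900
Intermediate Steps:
g = 2
T = 2 (T = Mul(1, Add(5, -3)) = Mul(1, 2) = 2)
Function('z')(b) = Mul(2, b, Add(5, b)) (Function('z')(b) = Mul(Add(5, b), Mul(2, b)) = Mul(2, b, Add(5, b)))
Pow(Add(Function('z')(g), T), 2) = Pow(Add(Mul(2, 2, Add(5, 2)), 2), 2) = Pow(Add(Mul(2, 2, 7), 2), 2) = Pow(Add(28, 2), 2) = Pow(30, 2) = 900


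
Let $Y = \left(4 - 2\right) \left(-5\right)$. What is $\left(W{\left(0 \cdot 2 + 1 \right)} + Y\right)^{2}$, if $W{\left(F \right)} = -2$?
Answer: $144$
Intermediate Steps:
$Y = -10$ ($Y = 2 \left(-5\right) = -10$)
$\left(W{\left(0 \cdot 2 + 1 \right)} + Y\right)^{2} = \left(-2 - 10\right)^{2} = \left(-12\right)^{2} = 144$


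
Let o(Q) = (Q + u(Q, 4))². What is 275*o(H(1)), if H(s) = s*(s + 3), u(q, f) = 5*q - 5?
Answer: 99275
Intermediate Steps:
u(q, f) = -5 + 5*q
H(s) = s*(3 + s)
o(Q) = (-5 + 6*Q)² (o(Q) = (Q + (-5 + 5*Q))² = (-5 + 6*Q)²)
275*o(H(1)) = 275*(-5 + 6*(1*(3 + 1)))² = 275*(-5 + 6*(1*4))² = 275*(-5 + 6*4)² = 275*(-5 + 24)² = 275*19² = 275*361 = 99275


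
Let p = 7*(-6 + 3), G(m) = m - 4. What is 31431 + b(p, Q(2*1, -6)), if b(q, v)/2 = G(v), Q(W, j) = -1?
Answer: 31421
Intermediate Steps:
G(m) = -4 + m
p = -21 (p = 7*(-3) = -21)
b(q, v) = -8 + 2*v (b(q, v) = 2*(-4 + v) = -8 + 2*v)
31431 + b(p, Q(2*1, -6)) = 31431 + (-8 + 2*(-1)) = 31431 + (-8 - 2) = 31431 - 10 = 31421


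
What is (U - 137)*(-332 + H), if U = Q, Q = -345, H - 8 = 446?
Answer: -58804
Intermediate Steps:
H = 454 (H = 8 + 446 = 454)
U = -345
(U - 137)*(-332 + H) = (-345 - 137)*(-332 + 454) = -482*122 = -58804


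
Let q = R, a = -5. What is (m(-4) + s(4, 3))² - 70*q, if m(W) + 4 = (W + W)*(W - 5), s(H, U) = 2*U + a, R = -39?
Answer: 7491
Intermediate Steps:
s(H, U) = -5 + 2*U (s(H, U) = 2*U - 5 = -5 + 2*U)
q = -39
m(W) = -4 + 2*W*(-5 + W) (m(W) = -4 + (W + W)*(W - 5) = -4 + (2*W)*(-5 + W) = -4 + 2*W*(-5 + W))
(m(-4) + s(4, 3))² - 70*q = ((-4 - 10*(-4) + 2*(-4)²) + (-5 + 2*3))² - 70*(-39) = ((-4 + 40 + 2*16) + (-5 + 6))² + 2730 = ((-4 + 40 + 32) + 1)² + 2730 = (68 + 1)² + 2730 = 69² + 2730 = 4761 + 2730 = 7491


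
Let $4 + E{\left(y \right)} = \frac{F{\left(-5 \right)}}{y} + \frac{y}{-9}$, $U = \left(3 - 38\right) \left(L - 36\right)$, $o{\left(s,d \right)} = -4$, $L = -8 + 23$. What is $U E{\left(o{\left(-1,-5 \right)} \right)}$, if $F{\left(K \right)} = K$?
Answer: $- \frac{20335}{12} \approx -1694.6$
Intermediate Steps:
$L = 15$
$U = 735$ ($U = \left(3 - 38\right) \left(15 - 36\right) = \left(-35\right) \left(-21\right) = 735$)
$E{\left(y \right)} = -4 - \frac{5}{y} - \frac{y}{9}$ ($E{\left(y \right)} = -4 + \left(- \frac{5}{y} + \frac{y}{-9}\right) = -4 + \left(- \frac{5}{y} + y \left(- \frac{1}{9}\right)\right) = -4 - \left(\frac{5}{y} + \frac{y}{9}\right) = -4 - \frac{5}{y} - \frac{y}{9}$)
$U E{\left(o{\left(-1,-5 \right)} \right)} = 735 \left(-4 - \frac{5}{-4} - - \frac{4}{9}\right) = 735 \left(-4 - - \frac{5}{4} + \frac{4}{9}\right) = 735 \left(-4 + \frac{5}{4} + \frac{4}{9}\right) = 735 \left(- \frac{83}{36}\right) = - \frac{20335}{12}$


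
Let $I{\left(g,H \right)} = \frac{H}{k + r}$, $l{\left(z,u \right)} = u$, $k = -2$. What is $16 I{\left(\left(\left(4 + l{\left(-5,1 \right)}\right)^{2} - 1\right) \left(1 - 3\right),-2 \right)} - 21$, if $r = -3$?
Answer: $- \frac{73}{5} \approx -14.6$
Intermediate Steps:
$I{\left(g,H \right)} = - \frac{H}{5}$ ($I{\left(g,H \right)} = \frac{H}{-2 - 3} = \frac{H}{-5} = - \frac{H}{5}$)
$16 I{\left(\left(\left(4 + l{\left(-5,1 \right)}\right)^{2} - 1\right) \left(1 - 3\right),-2 \right)} - 21 = 16 \left(\left(- \frac{1}{5}\right) \left(-2\right)\right) - 21 = 16 \cdot \frac{2}{5} - 21 = \frac{32}{5} - 21 = - \frac{73}{5}$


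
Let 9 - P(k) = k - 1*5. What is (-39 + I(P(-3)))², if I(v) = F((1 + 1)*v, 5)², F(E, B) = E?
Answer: 1247689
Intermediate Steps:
P(k) = 14 - k (P(k) = 9 - (k - 1*5) = 9 - (k - 5) = 9 - (-5 + k) = 9 + (5 - k) = 14 - k)
I(v) = 4*v² (I(v) = ((1 + 1)*v)² = (2*v)² = 4*v²)
(-39 + I(P(-3)))² = (-39 + 4*(14 - 1*(-3))²)² = (-39 + 4*(14 + 3)²)² = (-39 + 4*17²)² = (-39 + 4*289)² = (-39 + 1156)² = 1117² = 1247689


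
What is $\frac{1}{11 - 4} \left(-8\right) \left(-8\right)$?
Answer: $\frac{64}{7} \approx 9.1429$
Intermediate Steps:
$\frac{1}{11 - 4} \left(-8\right) \left(-8\right) = \frac{1}{7} \left(-8\right) \left(-8\right) = \left(- \frac{8}{7}\right) \left(-8\right) = \frac{64}{7}$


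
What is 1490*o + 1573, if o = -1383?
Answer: -2059097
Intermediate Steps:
1490*o + 1573 = 1490*(-1383) + 1573 = -2060670 + 1573 = -2059097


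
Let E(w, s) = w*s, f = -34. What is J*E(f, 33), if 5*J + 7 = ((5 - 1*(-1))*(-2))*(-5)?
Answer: -59466/5 ≈ -11893.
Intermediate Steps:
J = 53/5 (J = -7/5 + (((5 - 1*(-1))*(-2))*(-5))/5 = -7/5 + (((5 + 1)*(-2))*(-5))/5 = -7/5 + ((6*(-2))*(-5))/5 = -7/5 + (-12*(-5))/5 = -7/5 + (⅕)*60 = -7/5 + 12 = 53/5 ≈ 10.600)
E(w, s) = s*w
J*E(f, 33) = 53*(33*(-34))/5 = (53/5)*(-1122) = -59466/5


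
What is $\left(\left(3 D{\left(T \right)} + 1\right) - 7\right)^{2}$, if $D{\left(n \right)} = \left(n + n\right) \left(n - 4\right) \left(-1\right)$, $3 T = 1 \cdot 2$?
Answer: $\frac{484}{9} \approx 53.778$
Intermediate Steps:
$T = \frac{2}{3}$ ($T = \frac{1 \cdot 2}{3} = \frac{1}{3} \cdot 2 = \frac{2}{3} \approx 0.66667$)
$D{\left(n \right)} = - 2 n \left(-4 + n\right)$ ($D{\left(n \right)} = 2 n \left(-4 + n\right) \left(-1\right) = - 2 n \left(-4 + n\right)$)
$\left(\left(3 D{\left(T \right)} + 1\right) - 7\right)^{2} = \left(\left(3 \cdot 2 \cdot \frac{2}{3} \left(4 - \frac{2}{3}\right) + 1\right) - 7\right)^{2} = \left(\left(3 \cdot 2 \cdot \frac{2}{3} \cdot \frac{10}{3} + 1\right) - 7\right)^{2} = \left(\left(3 \cdot \frac{40}{9} + 1\right) - 7\right)^{2} = \left(\left(\frac{40}{3} + 1\right) - 7\right)^{2} = \left(\frac{43}{3} - 7\right)^{2} = \left(\frac{22}{3}\right)^{2} = \frac{484}{9}$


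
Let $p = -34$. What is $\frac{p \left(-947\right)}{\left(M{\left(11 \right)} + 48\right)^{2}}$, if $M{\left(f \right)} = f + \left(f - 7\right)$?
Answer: $\frac{32198}{3969} \approx 8.1124$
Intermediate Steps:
$M{\left(f \right)} = -7 + 2 f$ ($M{\left(f \right)} = f + \left(f - 7\right) = f + \left(-7 + f\right) = -7 + 2 f$)
$\frac{p \left(-947\right)}{\left(M{\left(11 \right)} + 48\right)^{2}} = \frac{\left(-34\right) \left(-947\right)}{\left(\left(-7 + 2 \cdot 11\right) + 48\right)^{2}} = \frac{32198}{\left(\left(-7 + 22\right) + 48\right)^{2}} = \frac{32198}{\left(15 + 48\right)^{2}} = \frac{32198}{63^{2}} = \frac{32198}{3969}$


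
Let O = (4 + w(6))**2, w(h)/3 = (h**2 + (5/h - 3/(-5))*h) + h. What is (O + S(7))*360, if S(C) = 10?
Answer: 43710552/5 ≈ 8.7421e+6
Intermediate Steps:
w(h) = 3*h + 3*h**2 + 3*h*(3/5 + 5/h) (w(h) = 3*((h**2 + (5/h - 3/(-5))*h) + h) = 3*((h**2 + (5/h - 3*(-1/5))*h) + h) = 3*((h**2 + (5/h + 3/5)*h) + h) = 3*((h**2 + (3/5 + 5/h)*h) + h) = 3*((h**2 + h*(3/5 + 5/h)) + h) = 3*(h + h**2 + h*(3/5 + 5/h)) = 3*h + 3*h**2 + 3*h*(3/5 + 5/h))
O = 606841/25 (O = (4 + (15 + 3*6**2 + (24/5)*6))**2 = (4 + (15 + 3*36 + 144/5))**2 = (4 + (15 + 108 + 144/5))**2 = (4 + 759/5)**2 = (779/5)**2 = 606841/25 ≈ 24274.)
(O + S(7))*360 = (606841/25 + 10)*360 = (607091/25)*360 = 43710552/5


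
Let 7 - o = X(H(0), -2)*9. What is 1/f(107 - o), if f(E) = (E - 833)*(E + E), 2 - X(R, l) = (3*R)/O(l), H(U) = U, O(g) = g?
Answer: -1/168740 ≈ -5.9263e-6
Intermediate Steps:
X(R, l) = 2 - 3*R/l
o = -11 (o = 7 - (2 - 3*0/(-2))*9 = 7 - (2 - 3*0*(-½))*9 = 7 - (2 + 0)*9 = 7 - 2*9 = 7 - 1*18 = 7 - 18 = -11)
f(E) = 2*E*(-833 + E) (f(E) = (-833 + E)*(2*E) = 2*E*(-833 + E))
1/f(107 - o) = 1/(2*(107 - 1*(-11))*(-833 + (107 - 1*(-11)))) = 1/(2*(107 + 11)*(-833 + (107 + 11))) = 1/(2*118*(-833 + 118)) = 1/(2*118*(-715)) = 1/(-168740) = -1/168740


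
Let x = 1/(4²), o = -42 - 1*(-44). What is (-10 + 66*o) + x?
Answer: 1953/16 ≈ 122.06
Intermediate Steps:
o = 2 (o = -42 + 44 = 2)
x = 1/16 ≈ 0.062500
(-10 + 66*o) + x = (-10 + 66*2) + 1/16 = (-10 + 132) + 1/16 = 122 + 1/16 = 1953/16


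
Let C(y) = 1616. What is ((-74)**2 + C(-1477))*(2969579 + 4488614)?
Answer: 52893504756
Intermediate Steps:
((-74)**2 + C(-1477))*(2969579 + 4488614) = ((-74)**2 + 1616)*(2969579 + 4488614) = (5476 + 1616)*7458193 = 7092*7458193 = 52893504756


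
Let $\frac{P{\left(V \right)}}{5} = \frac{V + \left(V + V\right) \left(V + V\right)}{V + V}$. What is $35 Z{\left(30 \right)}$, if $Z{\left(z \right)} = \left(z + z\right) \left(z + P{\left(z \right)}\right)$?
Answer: $698250$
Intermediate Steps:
$P{\left(V \right)} = \frac{5 \left(V + 4 V^{2}\right)}{2 V}$ ($P{\left(V \right)} = 5 \frac{V + \left(V + V\right) \left(V + V\right)}{V + V} = 5 \frac{V + 2 V 2 V}{2 V} = 5 \left(V + 4 V^{2}\right) \frac{1}{2 V} = 5 \frac{V + 4 V^{2}}{2 V} = \frac{5 \left(V + 4 V^{2}\right)}{2 V}$)
$Z{\left(z \right)} = 2 z \left(\frac{5}{2} + 11 z\right)$ ($Z{\left(z \right)} = \left(z + z\right) \left(z + \left(\frac{5}{2} + 10 z\right)\right) = 2 z \left(\frac{5}{2} + 11 z\right)$)
$35 Z{\left(30 \right)} = 35 \cdot 30 \left(5 + 22 \cdot 30\right) = 35 \cdot 30 \left(5 + 660\right) = 35 \cdot 30 \cdot 665 = 35 \cdot 19950 = 698250$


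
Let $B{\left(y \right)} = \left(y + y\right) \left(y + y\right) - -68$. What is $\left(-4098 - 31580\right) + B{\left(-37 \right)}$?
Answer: $-30134$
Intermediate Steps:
$B{\left(y \right)} = 68 + 4 y^{2}$ ($B{\left(y \right)} = 2 y 2 y + 68 = 4 y^{2} + 68 = 68 + 4 y^{2}$)
$\left(-4098 - 31580\right) + B{\left(-37 \right)} = \left(-4098 - 31580\right) + \left(68 + 4 \left(-37\right)^{2}\right) = -35678 + \left(68 + 4 \cdot 1369\right) = -35678 + \left(68 + 5476\right) = -35678 + 5544 = -30134$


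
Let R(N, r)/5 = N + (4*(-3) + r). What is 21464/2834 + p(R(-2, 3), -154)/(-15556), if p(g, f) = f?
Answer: 83582605/11021426 ≈ 7.5836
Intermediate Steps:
R(N, r) = -60 + 5*N + 5*r (R(N, r) = 5*(N + (4*(-3) + r)) = 5*(N + (-12 + r)) = 5*(-12 + N + r) = -60 + 5*N + 5*r)
21464/2834 + p(R(-2, 3), -154)/(-15556) = 21464/2834 - 154/(-15556) = 21464*(1/2834) - 154*(-1/15556) = 10732/1417 + 77/7778 = 83582605/11021426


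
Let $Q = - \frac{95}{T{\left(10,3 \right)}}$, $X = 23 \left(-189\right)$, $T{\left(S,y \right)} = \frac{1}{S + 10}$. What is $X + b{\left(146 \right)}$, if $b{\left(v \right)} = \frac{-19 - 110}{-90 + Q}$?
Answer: $- \frac{8650401}{1990} \approx -4346.9$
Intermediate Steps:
$T{\left(S,y \right)} = \frac{1}{10 + S}$
$X = -4347$
$Q = -1900$ ($Q = - \frac{95}{\frac{1}{10 + 10}} = - \frac{95}{\frac{1}{20}} = - 95 \frac{1}{\frac{1}{20}} = \left(-95\right) 20 = -1900$)
$b{\left(v \right)} = \frac{129}{1990}$ ($b{\left(v \right)} = \frac{-19 - 110}{-90 - 1900} = - \frac{129}{-1990} = \left(-129\right) \left(- \frac{1}{1990}\right) = \frac{129}{1990}$)
$X + b{\left(146 \right)} = -4347 + \frac{129}{1990} = - \frac{8650401}{1990}$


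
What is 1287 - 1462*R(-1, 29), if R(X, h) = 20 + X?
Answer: -26491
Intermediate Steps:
1287 - 1462*R(-1, 29) = 1287 - 1462*(20 - 1) = 1287 - 1462*19 = 1287 - 27778 = -26491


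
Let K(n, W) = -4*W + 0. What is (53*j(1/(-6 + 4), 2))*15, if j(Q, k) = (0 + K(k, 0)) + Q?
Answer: -795/2 ≈ -397.50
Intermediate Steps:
K(n, W) = -4*W
j(Q, k) = Q (j(Q, k) = (0 - 4*0) + Q = (0 + 0) + Q = 0 + Q = Q)
(53*j(1/(-6 + 4), 2))*15 = (53/(-6 + 4))*15 = (53/(-2))*15 = (53*(-½))*15 = -53/2*15 = -795/2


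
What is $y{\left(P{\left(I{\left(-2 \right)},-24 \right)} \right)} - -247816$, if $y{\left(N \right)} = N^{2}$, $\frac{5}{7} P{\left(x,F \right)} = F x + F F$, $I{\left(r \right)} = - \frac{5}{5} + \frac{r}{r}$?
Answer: $\frac{22452424}{25} \approx 8.981 \cdot 10^{5}$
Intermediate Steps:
$I{\left(r \right)} = 0$ ($I{\left(r \right)} = \left(-5\right) \frac{1}{5} + 1 = -1 + 1 = 0$)
$P{\left(x,F \right)} = \frac{7 F^{2}}{5} + \frac{7 F x}{5}$ ($P{\left(x,F \right)} = \frac{7 \left(F x + F F\right)}{5} = \frac{7 \left(F x + F^{2}\right)}{5} = \frac{7 \left(F^{2} + F x\right)}{5} = \frac{7 F^{2}}{5} + \frac{7 F x}{5}$)
$y{\left(P{\left(I{\left(-2 \right)},-24 \right)} \right)} - -247816 = \left(\frac{7}{5} \left(-24\right) \left(-24 + 0\right)\right)^{2} - -247816 = \left(\frac{7}{5} \left(-24\right) \left(-24\right)\right)^{2} + 247816 = \left(\frac{4032}{5}\right)^{2} + 247816 = \frac{16257024}{25} + 247816 = \frac{22452424}{25}$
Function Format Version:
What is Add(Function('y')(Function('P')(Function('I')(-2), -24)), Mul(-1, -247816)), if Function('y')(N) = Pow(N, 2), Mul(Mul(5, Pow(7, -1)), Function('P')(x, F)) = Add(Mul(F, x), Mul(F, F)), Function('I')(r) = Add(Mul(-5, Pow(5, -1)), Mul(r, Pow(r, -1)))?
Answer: Rational(22452424, 25) ≈ 8.9810e+5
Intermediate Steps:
Function('I')(r) = 0 (Function('I')(r) = Add(Mul(-5, Rational(1, 5)), 1) = Add(-1, 1) = 0)
Function('P')(x, F) = Add(Mul(Rational(7, 5), Pow(F, 2)), Mul(Rational(7, 5), F, x)) (Function('P')(x, F) = Mul(Rational(7, 5), Add(Mul(F, x), Mul(F, F))) = Mul(Rational(7, 5), Add(Mul(F, x), Pow(F, 2))) = Mul(Rational(7, 5), Add(Pow(F, 2), Mul(F, x))) = Add(Mul(Rational(7, 5), Pow(F, 2)), Mul(Rational(7, 5), F, x)))
Add(Function('y')(Function('P')(Function('I')(-2), -24)), Mul(-1, -247816)) = Add(Pow(Mul(Rational(7, 5), -24, Add(-24, 0)), 2), Mul(-1, -247816)) = Add(Pow(Mul(Rational(7, 5), -24, -24), 2), 247816) = Add(Pow(Rational(4032, 5), 2), 247816) = Add(Rational(16257024, 25), 247816) = Rational(22452424, 25)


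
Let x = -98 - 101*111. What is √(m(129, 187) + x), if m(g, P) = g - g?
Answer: I*√11309 ≈ 106.34*I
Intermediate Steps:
m(g, P) = 0
x = -11309 (x = -98 - 11211 = -11309)
√(m(129, 187) + x) = √(0 - 11309) = √(-11309) = I*√11309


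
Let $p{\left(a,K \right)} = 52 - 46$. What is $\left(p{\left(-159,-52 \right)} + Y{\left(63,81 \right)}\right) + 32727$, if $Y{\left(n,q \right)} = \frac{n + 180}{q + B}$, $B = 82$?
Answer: $\frac{5335722}{163} \approx 32735.0$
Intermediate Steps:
$p{\left(a,K \right)} = 6$ ($p{\left(a,K \right)} = 52 - 46 = 6$)
$Y{\left(n,q \right)} = \frac{180 + n}{82 + q}$ ($Y{\left(n,q \right)} = \frac{n + 180}{q + 82} = \frac{180 + n}{82 + q}$)
$\left(p{\left(-159,-52 \right)} + Y{\left(63,81 \right)}\right) + 32727 = \left(6 + \frac{180 + 63}{82 + 81}\right) + 32727 = \left(6 + \frac{1}{163} \cdot 243\right) + 32727 = \left(6 + \frac{243}{163}\right) + 32727 = \frac{1221}{163} + 32727 = \frac{5335722}{163}$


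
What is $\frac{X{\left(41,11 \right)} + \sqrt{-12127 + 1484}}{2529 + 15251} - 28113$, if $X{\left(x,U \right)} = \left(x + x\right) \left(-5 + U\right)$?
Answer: $- \frac{124962162}{4445} + \frac{i \sqrt{10643}}{17780} \approx -28113.0 + 0.0058023 i$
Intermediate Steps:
$X{\left(x,U \right)} = 2 x \left(-5 + U\right)$
$\frac{X{\left(41,11 \right)} + \sqrt{-12127 + 1484}}{2529 + 15251} - 28113 = \frac{2 \cdot 41 \left(-5 + 11\right) + \sqrt{-12127 + 1484}}{2529 + 15251} - 28113 = \frac{2 \cdot 41 \cdot 6 + \sqrt{-10643}}{17780} - 28113 = \left(492 + i \sqrt{10643}\right) \frac{1}{17780} - 28113 = \left(\frac{123}{4445} + \frac{i \sqrt{10643}}{17780}\right) - 28113 = - \frac{124962162}{4445} + \frac{i \sqrt{10643}}{17780}$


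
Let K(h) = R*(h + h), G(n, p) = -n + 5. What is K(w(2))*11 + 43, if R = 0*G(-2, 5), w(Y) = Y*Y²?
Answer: 43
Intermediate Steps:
w(Y) = Y³
G(n, p) = 5 - n
R = 0 (R = 0*(5 - 1*(-2)) = 0*(5 + 2) = 0*7 = 0)
K(h) = 0 (K(h) = 0*(h + h) = 0*(2*h) = 0)
K(w(2))*11 + 43 = 0*11 + 43 = 0 + 43 = 43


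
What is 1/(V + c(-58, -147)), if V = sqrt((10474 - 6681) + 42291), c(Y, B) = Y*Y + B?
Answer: 3217/10303005 - 2*sqrt(11521)/10303005 ≈ 0.00029140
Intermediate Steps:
c(Y, B) = B + Y**2 (c(Y, B) = Y**2 + B = B + Y**2)
V = 2*sqrt(11521) (V = sqrt(3793 + 42291) = sqrt(46084) = 2*sqrt(11521) ≈ 214.67)
1/(V + c(-58, -147)) = 1/(2*sqrt(11521) + (-147 + (-58)**2)) = 1/(2*sqrt(11521) + (-147 + 3364)) = 1/(2*sqrt(11521) + 3217) = 1/(3217 + 2*sqrt(11521))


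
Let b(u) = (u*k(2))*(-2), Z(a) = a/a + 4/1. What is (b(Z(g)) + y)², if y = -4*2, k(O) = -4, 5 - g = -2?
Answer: 1024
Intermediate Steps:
g = 7 (g = 5 - 1*(-2) = 5 + 2 = 7)
Z(a) = 5 (Z(a) = 1 + 4*1 = 1 + 4 = 5)
y = -8
b(u) = 8*u (b(u) = (u*(-4))*(-2) = -4*u*(-2) = 8*u)
(b(Z(g)) + y)² = (8*5 - 8)² = (40 - 8)² = 32² = 1024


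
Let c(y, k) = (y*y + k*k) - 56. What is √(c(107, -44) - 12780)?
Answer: 3*√61 ≈ 23.431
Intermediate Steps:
c(y, k) = -56 + k² + y² (c(y, k) = (y² + k²) - 56 = (k² + y²) - 56 = -56 + k² + y²)
√(c(107, -44) - 12780) = √((-56 + (-44)² + 107²) - 12780) = √((-56 + 1936 + 11449) - 12780) = √(13329 - 12780) = √549 = 3*√61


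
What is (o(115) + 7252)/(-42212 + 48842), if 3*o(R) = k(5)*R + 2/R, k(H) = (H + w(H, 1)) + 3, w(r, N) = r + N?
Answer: 1343546/1143675 ≈ 1.1748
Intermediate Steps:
w(r, N) = N + r
k(H) = 4 + 2*H (k(H) = (H + (1 + H)) + 3 = (1 + 2*H) + 3 = 4 + 2*H)
o(R) = 2/(3*R) + 14*R/3 (o(R) = ((4 + 2*5)*R + 2/R)/3 = ((4 + 10)*R + 2/R)/3 = (14*R + 2/R)/3 = (2/R + 14*R)/3 = 2/(3*R) + 14*R/3)
(o(115) + 7252)/(-42212 + 48842) = ((⅔)*(1 + 7*115²)/115 + 7252)/(-42212 + 48842) = ((⅔)*(1/115)*(1 + 7*13225) + 7252)/6630 = ((⅔)*(1/115)*(1 + 92575) + 7252)*(1/6630) = ((⅔)*(1/115)*92576 + 7252)*(1/6630) = (185152/345 + 7252)*(1/6630) = (2687092/345)*(1/6630) = 1343546/1143675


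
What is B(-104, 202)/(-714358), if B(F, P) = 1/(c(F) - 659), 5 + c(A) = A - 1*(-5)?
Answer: 1/545055154 ≈ 1.8347e-9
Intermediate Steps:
c(A) = A (c(A) = -5 + (A - 1*(-5)) = -5 + (A + 5) = -5 + (5 + A) = A)
B(F, P) = 1/(-659 + F) (B(F, P) = 1/(F - 659) = 1/(-659 + F))
B(-104, 202)/(-714358) = 1/(-659 - 104*(-714358)) = -1/714358/(-763) = -1/763*(-1/714358) = 1/545055154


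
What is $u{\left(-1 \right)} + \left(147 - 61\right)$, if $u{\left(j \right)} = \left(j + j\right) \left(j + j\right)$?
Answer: $90$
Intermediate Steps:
$u{\left(j \right)} = 4 j^{2}$ ($u{\left(j \right)} = 2 j 2 j = 4 j^{2}$)
$u{\left(-1 \right)} + \left(147 - 61\right) = 4 \left(-1\right)^{2} + \left(147 - 61\right) = 4 \cdot 1 + \left(147 - 61\right) = 4 + 86 = 90$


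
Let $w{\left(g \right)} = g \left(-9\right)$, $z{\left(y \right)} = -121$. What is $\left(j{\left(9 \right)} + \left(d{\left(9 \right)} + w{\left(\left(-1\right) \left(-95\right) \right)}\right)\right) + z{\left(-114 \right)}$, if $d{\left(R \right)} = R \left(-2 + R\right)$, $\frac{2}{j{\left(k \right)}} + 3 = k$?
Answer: $- \frac{2738}{3} \approx -912.67$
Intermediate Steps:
$w{\left(g \right)} = - 9 g$
$j{\left(k \right)} = \frac{2}{-3 + k}$
$\left(j{\left(9 \right)} + \left(d{\left(9 \right)} + w{\left(\left(-1\right) \left(-95\right) \right)}\right)\right) + z{\left(-114 \right)} = \left(\frac{2}{-3 + 9} - \left(- 9 \left(-2 + 9\right) + 9 \left(-1\right) \left(-95\right)\right)\right) - 121 = \left(\frac{2}{6} + \left(9 \cdot 7 - 855\right)\right) - 121 = \left(2 \cdot \frac{1}{6} + \left(63 - 855\right)\right) - 121 = \left(\frac{1}{3} - 792\right) - 121 = - \frac{2375}{3} - 121 = - \frac{2738}{3}$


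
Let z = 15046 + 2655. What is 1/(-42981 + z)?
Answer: -1/25280 ≈ -3.9557e-5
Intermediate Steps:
z = 17701
1/(-42981 + z) = 1/(-42981 + 17701) = 1/(-25280) = -1/25280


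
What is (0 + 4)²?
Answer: 16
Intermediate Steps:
(0 + 4)² = 4² = 16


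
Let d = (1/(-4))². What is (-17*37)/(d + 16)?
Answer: -10064/257 ≈ -39.160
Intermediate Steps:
d = 1/16 (d = (1*(-¼))² = (-¼)² = 1/16 ≈ 0.062500)
(-17*37)/(d + 16) = (-17*37)/(1/16 + 16) = -629/257/16 = -629*16/257 = -10064/257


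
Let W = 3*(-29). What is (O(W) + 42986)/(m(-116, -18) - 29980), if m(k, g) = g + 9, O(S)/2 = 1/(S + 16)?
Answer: -3052004/2129219 ≈ -1.4334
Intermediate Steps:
W = -87
O(S) = 2/(16 + S) (O(S) = 2/(S + 16) = 2/(16 + S))
m(k, g) = 9 + g
(O(W) + 42986)/(m(-116, -18) - 29980) = (2/(16 - 87) + 42986)/((9 - 18) - 29980) = (2/(-71) + 42986)/(-9 - 29980) = (2*(-1/71) + 42986)/(-29989) = (-2/71 + 42986)*(-1/29989) = (3052004/71)*(-1/29989) = -3052004/2129219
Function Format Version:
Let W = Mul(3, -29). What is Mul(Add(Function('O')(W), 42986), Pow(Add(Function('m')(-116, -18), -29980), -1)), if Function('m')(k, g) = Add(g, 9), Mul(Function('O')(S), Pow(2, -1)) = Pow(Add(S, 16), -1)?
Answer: Rational(-3052004, 2129219) ≈ -1.4334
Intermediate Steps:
W = -87
Function('O')(S) = Mul(2, Pow(Add(16, S), -1)) (Function('O')(S) = Mul(2, Pow(Add(S, 16), -1)) = Mul(2, Pow(Add(16, S), -1)))
Function('m')(k, g) = Add(9, g)
Mul(Add(Function('O')(W), 42986), Pow(Add(Function('m')(-116, -18), -29980), -1)) = Mul(Add(Mul(2, Pow(Add(16, -87), -1)), 42986), Pow(Add(Add(9, -18), -29980), -1)) = Mul(Add(Mul(2, Pow(-71, -1)), 42986), Pow(Add(-9, -29980), -1)) = Mul(Add(Mul(2, Rational(-1, 71)), 42986), Pow(-29989, -1)) = Mul(Add(Rational(-2, 71), 42986), Rational(-1, 29989)) = Mul(Rational(3052004, 71), Rational(-1, 29989)) = Rational(-3052004, 2129219)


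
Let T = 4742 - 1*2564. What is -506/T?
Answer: -23/99 ≈ -0.23232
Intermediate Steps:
T = 2178 (T = 4742 - 2564 = 2178)
-506/T = -506/2178 = -506*1/2178 = -23/99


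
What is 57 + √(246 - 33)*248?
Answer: 57 + 248*√213 ≈ 3676.4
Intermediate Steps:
57 + √(246 - 33)*248 = 57 + √213*248 = 57 + 248*√213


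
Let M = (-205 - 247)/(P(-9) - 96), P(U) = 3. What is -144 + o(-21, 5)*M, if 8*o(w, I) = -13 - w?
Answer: -12940/93 ≈ -139.14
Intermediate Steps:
o(w, I) = -13/8 - w/8 (o(w, I) = (-13 - w)/8 = -13/8 - w/8)
M = 452/93 (M = (-205 - 247)/(3 - 96) = -452/(-93) = -452*(-1/93) = 452/93 ≈ 4.8602)
-144 + o(-21, 5)*M = -144 + (-13/8 - ⅛*(-21))*(452/93) = -144 + (-13/8 + 21/8)*(452/93) = -144 + 1*(452/93) = -144 + 452/93 = -12940/93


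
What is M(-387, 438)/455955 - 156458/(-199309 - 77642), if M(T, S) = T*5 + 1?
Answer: 23600728052/42092397735 ≈ 0.56069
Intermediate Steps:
M(T, S) = 1 + 5*T (M(T, S) = 5*T + 1 = 1 + 5*T)
M(-387, 438)/455955 - 156458/(-199309 - 77642) = (1 + 5*(-387))/455955 - 156458/(-199309 - 77642) = (1 - 1935)*(1/455955) - 156458/(-276951) = -1934*1/455955 - 156458*(-1/276951) = -1934/455955 + 156458/276951 = 23600728052/42092397735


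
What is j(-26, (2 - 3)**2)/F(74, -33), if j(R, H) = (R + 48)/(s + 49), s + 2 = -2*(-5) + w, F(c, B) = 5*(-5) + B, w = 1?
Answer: -11/1682 ≈ -0.0065398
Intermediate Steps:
F(c, B) = -25 + B
s = 9 (s = -2 + (-2*(-5) + 1) = -2 + (10 + 1) = -2 + 11 = 9)
j(R, H) = 24/29 + R/58 (j(R, H) = (R + 48)/(9 + 49) = (48 + R)/58 = (48 + R)*(1/58) = 24/29 + R/58)
j(-26, (2 - 3)**2)/F(74, -33) = (24/29 + (1/58)*(-26))/(-25 - 33) = (24/29 - 13/29)/(-58) = (11/29)*(-1/58) = -11/1682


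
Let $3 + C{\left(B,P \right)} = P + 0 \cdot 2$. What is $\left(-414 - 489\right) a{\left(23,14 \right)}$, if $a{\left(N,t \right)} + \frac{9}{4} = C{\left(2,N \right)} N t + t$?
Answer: $- \frac{23303721}{4} \approx -5.8259 \cdot 10^{6}$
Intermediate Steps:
$C{\left(B,P \right)} = -3 + P$ ($C{\left(B,P \right)} = -3 + \left(P + 0 \cdot 2\right) = -3 + \left(P + 0\right) = -3 + P$)
$a{\left(N,t \right)} = - \frac{9}{4} + t + N t \left(-3 + N\right)$ ($a{\left(N,t \right)} = - \frac{9}{4} + \left(\left(-3 + N\right) N t + t\right) = - \frac{9}{4} + \left(N \left(-3 + N\right) t + t\right) = - \frac{9}{4} + \left(N t \left(-3 + N\right) + t\right) = - \frac{9}{4} + \left(t + N t \left(-3 + N\right)\right) = - \frac{9}{4} + t + N t \left(-3 + N\right)$)
$\left(-414 - 489\right) a{\left(23,14 \right)} = \left(-414 - 489\right) \left(- \frac{9}{4} + 14 + 23 \cdot 14 \left(-3 + 23\right)\right) = - 903 \left(- \frac{9}{4} + 14 + 23 \cdot 14 \cdot 20\right) = - 903 \left(- \frac{9}{4} + 14 + 6440\right) = \left(-903\right) \frac{25807}{4} = - \frac{23303721}{4}$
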